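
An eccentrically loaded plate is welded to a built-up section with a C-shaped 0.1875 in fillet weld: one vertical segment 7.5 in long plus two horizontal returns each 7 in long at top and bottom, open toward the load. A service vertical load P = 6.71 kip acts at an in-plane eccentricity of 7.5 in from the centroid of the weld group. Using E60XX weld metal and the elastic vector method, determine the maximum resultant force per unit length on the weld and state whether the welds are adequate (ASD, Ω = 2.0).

f_max ≈ 1.13 kip/in; adequate

E60XX → F_EXX = 60 ksi.
Total weld length L_w = 21.5 in. Treat welds as unit-width lines.
Centroid: x̄ = 2×7×3.5 / 21.5 = 2.279 in from the vertical weld.
Polar moment about centroid: J = I_x + I_y = [7.5³/12 + 2×7×3.75²] + [7.5×2.279² + 2(7³/12 + 7×1.221²)] = 349 in³.
Direct shear f_v = P/L_w = 6.71 / 21.5 = 0.3121 kip/in (vertical).
Torsion M = P·e = 6.71 × 7.5 = 50.325 kip·in.
Critical point at (x, y) = (4.721, 3.75) from centroid. f_tx = M·y/J = 0.5407 kip/in; f_ty = M·x/J = 0.6807 kip/in.
Resultant f_max = √[f_tx² + (f_v + f_ty)²] = √[0.5407² + (0.3121 + 0.6807)²] = 1.13 kip/in.
Capacity per unit length: r_n/Ω = (1/2.0) × 0.6 × 60 × (0.707 × 0.1875) = 2.386 kip/in.
1.13 ≤ 2.386 → adequate.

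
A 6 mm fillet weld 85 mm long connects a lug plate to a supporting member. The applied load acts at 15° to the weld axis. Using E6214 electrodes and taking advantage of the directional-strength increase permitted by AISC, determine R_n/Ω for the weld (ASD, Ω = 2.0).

R_n/Ω ≈ 71.5 kN

E62XX → F_EXX = 620 MPa.
t_e = 0.707 × 6 = 4.242 mm; A_we = 4.242 × 85 = 360.6 mm².
Directional factor: 1.0 + 0.5 sin^1.5(15°) = 1.066.
F_nw = 0.6 × 620 × 1.066 = 396.5 MPa.
R_n/Ω = (396.5 × 360.6) / 2.0 × 10⁻³ = 71.48 kN.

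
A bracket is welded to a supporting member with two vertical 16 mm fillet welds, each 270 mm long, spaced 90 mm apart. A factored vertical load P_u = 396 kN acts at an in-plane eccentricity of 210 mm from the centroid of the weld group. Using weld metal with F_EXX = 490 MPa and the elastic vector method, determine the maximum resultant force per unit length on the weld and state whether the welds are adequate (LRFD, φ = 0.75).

f_max ≈ 3020 N/mm; NOT adequate

Total weld length L_w = 540 mm. Treat welds as unit-width lines.
Polar moment about centroid: J = 2[d³/12 + d(b/2)²] = 2[270³/12 + 270×45²] = 4374000 mm³.
Direct shear f_v = P/L_w = 396×10³ / 540 = 733.3 N/mm (vertical).
Torsion M = P·e = 396×10³ × 210 = 83160000 N·mm.
Critical point at (x, y) = (45, 135) from centroid. f_tx = M·y/J = 2567 N/mm; f_ty = M·x/J = 855.6 N/mm.
Resultant f_max = √[f_tx² + (f_v + f_ty)²] = √[2567² + (733.3 + 855.6)²] = 3019 N/mm.
Capacity per unit length: φr_n = 0.75 × 0.6 × 490 × (0.707 × 16) = 2494 N/mm.
3019 > 2494 → NOT adequate.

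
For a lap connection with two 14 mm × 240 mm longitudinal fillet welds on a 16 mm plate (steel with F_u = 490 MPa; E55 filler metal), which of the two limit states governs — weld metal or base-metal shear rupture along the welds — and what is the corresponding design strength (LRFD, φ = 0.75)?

φR_n ≈ 1180 kN (weld metal governs)

E55XX → F_EXX = 550 MPa.
t_e = 0.707 × 14 = 9.898 mm; L = 480 mm.
Weld metal: φR_n = 0.75 × 0.6 × 550 × 9.898 × 480 × 10⁻³ = 1176 kN.
Base metal (shear rupture): φR_n = 0.75 × 0.6 × 490 × 16 × 480 × 10⁻³ = 1693 kN.
Governing: weld metal.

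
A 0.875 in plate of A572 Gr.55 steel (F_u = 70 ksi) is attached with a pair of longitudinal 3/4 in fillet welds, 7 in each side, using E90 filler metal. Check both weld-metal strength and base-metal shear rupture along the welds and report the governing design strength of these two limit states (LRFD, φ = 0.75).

E90XX → F_EXX = 90 ksi.
t_e = 0.707 × 0.75 = 0.5302 in; L = 14 in.
Weld metal: φR_n = 0.75 × 0.6 × 90 × 0.5302 × 14 = 300.7 kip.
Base metal (shear rupture): φR_n = 0.75 × 0.6 × 70 × 0.875 × 14 = 385.9 kip.
Governing: weld metal.

φR_n ≈ 301 kip (weld metal governs)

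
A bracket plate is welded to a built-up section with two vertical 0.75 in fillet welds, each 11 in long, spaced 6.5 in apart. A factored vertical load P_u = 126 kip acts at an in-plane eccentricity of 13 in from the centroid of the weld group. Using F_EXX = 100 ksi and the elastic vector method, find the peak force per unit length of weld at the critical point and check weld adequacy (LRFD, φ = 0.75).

f_max ≈ 26.4 kip/in; NOT adequate

Total weld length L_w = 22 in. Treat welds as unit-width lines.
Polar moment about centroid: J = 2[d³/12 + d(b/2)²] = 2[11³/12 + 11×3.25²] = 454.2 in³.
Direct shear f_v = P/L_w = 126 / 22 = 5.727 kip/in (vertical).
Torsion M = P·e = 126 × 13 = 1638 kip·in.
Critical point at (x, y) = (3.25, 5.5) from centroid. f_tx = M·y/J = 19.83 kip/in; f_ty = M·x/J = 11.72 kip/in.
Resultant f_max = √[f_tx² + (f_v + f_ty)²] = √[19.83² + (5.727 + 11.72)²] = 26.42 kip/in.
Capacity per unit length: φr_n = 0.75 × 0.6 × 100 × (0.707 × 0.75) = 23.86 kip/in.
26.42 > 23.86 → NOT adequate.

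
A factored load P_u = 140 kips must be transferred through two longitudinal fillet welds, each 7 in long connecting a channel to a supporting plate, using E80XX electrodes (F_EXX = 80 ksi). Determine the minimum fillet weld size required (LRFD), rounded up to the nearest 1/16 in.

w = 7/16 in

Total weld length L = 14 in.
Required throat t_e = P_u / (φ × 0.6 F_EXX × L) = 140 / (0.75 × 0.6 × 80 × 14) = 0.2778 in.
Required leg w = t_e / 0.707 = 0.3929 in → use 7/16 in.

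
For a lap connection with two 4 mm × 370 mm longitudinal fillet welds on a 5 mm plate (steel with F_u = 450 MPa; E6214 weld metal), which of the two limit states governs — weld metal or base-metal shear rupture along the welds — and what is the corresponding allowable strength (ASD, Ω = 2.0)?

R_n/Ω ≈ 389 kN (weld metal governs)

E62XX → F_EXX = 620 MPa.
t_e = 0.707 × 4 = 2.828 mm; L = 740 mm.
Weld metal: R_n/Ω = (1/2.0) × 0.6 × 620 × 2.828 × 740 × 10⁻³ = 389.2 kN.
Base metal (shear rupture): R_n/Ω = (1/2.0) × 0.6 × 450 × 5 × 740 × 10⁻³ = 499.5 kN.
Governing: weld metal.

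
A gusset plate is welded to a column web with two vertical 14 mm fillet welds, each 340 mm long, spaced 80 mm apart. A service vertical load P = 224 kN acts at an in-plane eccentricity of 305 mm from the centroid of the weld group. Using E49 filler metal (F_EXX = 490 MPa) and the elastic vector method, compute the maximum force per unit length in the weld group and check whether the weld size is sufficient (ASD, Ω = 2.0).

f_max ≈ 1670 N/mm; NOT adequate

Total weld length L_w = 680 mm. Treat welds as unit-width lines.
Polar moment about centroid: J = 2[d³/12 + d(b/2)²] = 2[340³/12 + 340×40²] = 7639000 mm³.
Direct shear f_v = P/L_w = 224×10³ / 680 = 329.4 N/mm (vertical).
Torsion M = P·e = 224×10³ × 305 = 68320000 N·mm.
Critical point at (x, y) = (40, 170) from centroid. f_tx = M·y/J = 1520 N/mm; f_ty = M·x/J = 357.8 N/mm.
Resultant f_max = √[f_tx² + (f_v + f_ty)²] = √[1520² + (329.4 + 357.8)²] = 1669 N/mm.
Capacity per unit length: r_n/Ω = (1/2.0) × 0.6 × 490 × (0.707 × 14) = 1455 N/mm.
1669 > 1455 → NOT adequate.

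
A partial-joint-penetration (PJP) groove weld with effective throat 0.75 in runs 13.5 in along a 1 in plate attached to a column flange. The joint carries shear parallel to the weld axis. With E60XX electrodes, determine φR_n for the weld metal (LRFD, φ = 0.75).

φR_n ≈ 273 kip

E60XX → F_EXX = 60 ksi.
Effective throat (given) t_e = 0.75 in.
A_we = 0.75 × 13.5 = 10.12 in².
F_nw = 0.6 F_EXX = 36 ksi.
φR_n = 0.75 × 36 × 10.12 = 273.4 kip.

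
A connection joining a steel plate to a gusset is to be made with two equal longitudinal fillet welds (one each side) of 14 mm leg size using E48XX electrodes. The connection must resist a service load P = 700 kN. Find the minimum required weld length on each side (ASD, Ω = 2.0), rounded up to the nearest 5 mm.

L = 250 mm on each side

E48XX → F_EXX = 480 MPa.
Throat t_e = 0.707 × 14 = 9.898 mm.
r_n/Ω = (0.6 × 480 × 9.898) / 2.0 = 1425 N/mm = 1.425 kN/mm.
L_req = P / (r_n/Ω) = 700 / 1.425 = 491.1 mm total.
Per side: 491.1 / 2 = 245.6 mm.
Round up → use L = 250 mm on each side.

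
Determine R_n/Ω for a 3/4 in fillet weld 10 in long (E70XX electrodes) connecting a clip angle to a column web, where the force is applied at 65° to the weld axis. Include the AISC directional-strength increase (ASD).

R_n/Ω ≈ 159 kip

E70XX → F_EXX = 70 ksi.
t_e = 0.707 × 0.75 = 0.5302 in; A_we = 0.5302 × 10 = 5.303 in².
Directional factor: 1.0 + 0.5 sin^1.5(65°) = 1.431.
F_nw = 0.6 × 70 × 1.431 = 60.12 ksi.
R_n/Ω = (60.12 × 5.303) / 2.0 = 159.4 kip.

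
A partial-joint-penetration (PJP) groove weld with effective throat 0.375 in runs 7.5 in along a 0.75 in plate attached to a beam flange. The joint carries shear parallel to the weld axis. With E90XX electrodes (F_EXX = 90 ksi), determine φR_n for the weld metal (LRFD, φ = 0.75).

φR_n ≈ 114 kip

Effective throat (given) t_e = 0.375 in.
A_we = 0.375 × 7.5 = 2.812 in².
F_nw = 0.6 F_EXX = 54 ksi.
φR_n = 0.75 × 54 × 2.812 = 113.9 kip.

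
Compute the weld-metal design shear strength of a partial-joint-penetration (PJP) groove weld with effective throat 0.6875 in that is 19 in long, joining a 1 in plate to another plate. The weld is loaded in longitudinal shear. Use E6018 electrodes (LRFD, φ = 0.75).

φR_n ≈ 353 kip

E60XX → F_EXX = 60 ksi.
Effective throat (given) t_e = 0.6875 in.
A_we = 0.6875 × 19 = 13.06 in².
F_nw = 0.6 F_EXX = 36 ksi.
φR_n = 0.75 × 36 × 13.06 = 352.7 kip.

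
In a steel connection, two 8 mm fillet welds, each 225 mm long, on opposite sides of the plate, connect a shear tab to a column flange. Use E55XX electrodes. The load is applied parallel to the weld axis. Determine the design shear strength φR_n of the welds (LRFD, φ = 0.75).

E55XX → F_EXX = 550 MPa.
Effective throat t_e = 0.707 × 8 = 5.656 mm.
Total length L = 450 mm; A_we = 5.656 × 450 = 2545 mm².
F_nw = 0.6 F_EXX = 0.6 × 550 = 330 MPa.
φR_n = 0.75 × 330 × 2545 × 10⁻³ = 629.9 kN.

φR_n ≈ 630 kN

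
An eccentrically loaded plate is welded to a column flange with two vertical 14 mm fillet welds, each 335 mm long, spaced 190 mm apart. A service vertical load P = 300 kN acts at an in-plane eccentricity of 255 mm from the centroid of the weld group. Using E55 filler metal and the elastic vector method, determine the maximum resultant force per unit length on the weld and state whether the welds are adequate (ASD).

E55XX → F_EXX = 550 MPa.
Total weld length L_w = 670 mm. Treat welds as unit-width lines.
Polar moment about centroid: J = 2[d³/12 + d(b/2)²] = 2[335³/12 + 335×95²] = 12310000 mm³.
Direct shear f_v = P/L_w = 300×10³ / 670 = 447.8 N/mm (vertical).
Torsion M = P·e = 300×10³ × 255 = 76500000 N·mm.
Critical point at (x, y) = (95, 167.5) from centroid. f_tx = M·y/J = 1041 N/mm; f_ty = M·x/J = 590.2 N/mm.
Resultant f_max = √[f_tx² + (f_v + f_ty)²] = √[1041² + (447.8 + 590.2)²] = 1470 N/mm.
Capacity per unit length: r_n/Ω = (1/2.0) × 0.6 × 550 × (0.707 × 14) = 1633 N/mm.
1470 ≤ 1633 → adequate.

f_max ≈ 1470 N/mm; adequate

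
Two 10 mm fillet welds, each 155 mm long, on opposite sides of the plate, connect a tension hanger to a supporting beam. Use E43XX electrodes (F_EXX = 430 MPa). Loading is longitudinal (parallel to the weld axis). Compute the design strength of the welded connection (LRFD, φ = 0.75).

φR_n ≈ 424 kN

Effective throat t_e = 0.707 × 10 = 7.07 mm.
Total length L = 310 mm; A_we = 7.07 × 310 = 2192 mm².
F_nw = 0.6 F_EXX = 0.6 × 430 = 258 MPa.
φR_n = 0.75 × 258 × 2192 × 10⁻³ = 424.1 kN.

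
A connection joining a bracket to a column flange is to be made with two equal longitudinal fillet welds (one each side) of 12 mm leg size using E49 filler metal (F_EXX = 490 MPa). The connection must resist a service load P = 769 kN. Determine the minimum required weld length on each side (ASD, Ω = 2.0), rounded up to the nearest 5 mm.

Throat t_e = 0.707 × 12 = 8.484 mm.
r_n/Ω = (0.6 × 490 × 8.484) / 2.0 = 1247 N/mm = 1.247 kN/mm.
L_req = P / (r_n/Ω) = 769 / 1.247 = 616.6 mm total.
Per side: 616.6 / 2 = 308.3 mm.
Round up → use L = 310 mm on each side.

L = 310 mm on each side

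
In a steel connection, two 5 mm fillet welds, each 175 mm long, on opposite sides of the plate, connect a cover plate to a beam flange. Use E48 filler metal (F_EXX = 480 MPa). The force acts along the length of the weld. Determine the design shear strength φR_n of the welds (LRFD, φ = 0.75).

Effective throat t_e = 0.707 × 5 = 3.535 mm.
Total length L = 350 mm; A_we = 3.535 × 350 = 1237 mm².
F_nw = 0.6 F_EXX = 0.6 × 480 = 288 MPa.
φR_n = 0.75 × 288 × 1237 × 10⁻³ = 267.2 kN.

φR_n ≈ 267 kN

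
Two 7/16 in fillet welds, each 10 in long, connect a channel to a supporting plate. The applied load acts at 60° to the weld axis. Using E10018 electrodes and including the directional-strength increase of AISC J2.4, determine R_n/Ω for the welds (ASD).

R_n/Ω ≈ 260 kips

E100XX → F_EXX = 100 ksi.
t_e = 0.707 × 0.4375 = 0.3093 in; A_we = 0.3093 × 20 = 6.186 in².
Directional factor: 1.0 + 0.5 sin^1.5(60°) = 1.403.
F_nw = 0.6 × 100 × 1.403 = 84.18 ksi.
R_n/Ω = (84.18 × 6.186) / 2.0 = 260.4 kips.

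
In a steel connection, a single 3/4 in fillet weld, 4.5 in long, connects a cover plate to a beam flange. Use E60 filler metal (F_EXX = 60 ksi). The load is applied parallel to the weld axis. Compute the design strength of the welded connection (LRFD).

Effective throat t_e = 0.707 × 0.75 = 0.5302 in.
Total length L = 4.5 in; A_we = 0.5302 × 4.5 = 2.386 in².
F_nw = 0.6 F_EXX = 0.6 × 60 = 36 ksi.
φR_n = 0.75 × 36 × 2.386 = 64.43 kips.

φR_n ≈ 64.4 kips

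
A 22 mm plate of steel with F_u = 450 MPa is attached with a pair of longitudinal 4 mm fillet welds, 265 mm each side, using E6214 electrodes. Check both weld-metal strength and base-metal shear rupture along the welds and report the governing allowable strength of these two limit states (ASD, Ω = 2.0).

E62XX → F_EXX = 620 MPa.
t_e = 0.707 × 4 = 2.828 mm; L = 530 mm.
Weld metal: R_n/Ω = (1/2.0) × 0.6 × 620 × 2.828 × 530 × 10⁻³ = 278.8 kN.
Base metal (shear rupture): R_n/Ω = (1/2.0) × 0.6 × 450 × 22 × 530 × 10⁻³ = 1574 kN.
Governing: weld metal.

R_n/Ω ≈ 279 kN (weld metal governs)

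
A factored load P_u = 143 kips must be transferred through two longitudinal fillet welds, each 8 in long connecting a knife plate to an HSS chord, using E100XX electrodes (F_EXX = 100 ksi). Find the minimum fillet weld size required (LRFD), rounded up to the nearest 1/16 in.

Total weld length L = 16 in.
Required throat t_e = P_u / (φ × 0.6 F_EXX × L) = 143 / (0.75 × 0.6 × 100 × 16) = 0.1986 in.
Required leg w = t_e / 0.707 = 0.2809 in → use 5/16 in.

w = 5/16 in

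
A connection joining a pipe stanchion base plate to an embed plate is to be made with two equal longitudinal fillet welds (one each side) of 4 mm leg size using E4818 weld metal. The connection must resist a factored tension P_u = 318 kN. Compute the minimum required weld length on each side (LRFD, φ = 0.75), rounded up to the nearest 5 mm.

L = 265 mm on each side

E48XX → F_EXX = 480 MPa.
Throat t_e = 0.707 × 4 = 2.828 mm.
φr_n = 0.75 × 0.6 × 480 × 2.828 × 10⁻³ = 0.6108 kN/mm.
L_req = P_u / φr_n = 318 / 0.6108 = 520.6 mm total.
Per side: 520.6 / 2 = 260.3 mm.
Round up → use L = 265 mm on each side.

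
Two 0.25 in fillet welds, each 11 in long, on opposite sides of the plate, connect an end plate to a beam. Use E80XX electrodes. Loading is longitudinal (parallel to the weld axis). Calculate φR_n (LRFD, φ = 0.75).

φR_n ≈ 140 kips

E80XX → F_EXX = 80 ksi.
Effective throat t_e = 0.707 × 0.25 = 0.1767 in.
Total length L = 22 in; A_we = 0.1767 × 22 = 3.888 in².
F_nw = 0.6 F_EXX = 0.6 × 80 = 48 ksi.
φR_n = 0.75 × 48 × 3.888 = 140 kips.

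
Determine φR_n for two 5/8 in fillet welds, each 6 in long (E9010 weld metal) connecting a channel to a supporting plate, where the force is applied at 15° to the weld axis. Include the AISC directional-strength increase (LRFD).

φR_n ≈ 229 kip

E90XX → F_EXX = 90 ksi.
t_e = 0.707 × 0.625 = 0.4419 in; A_we = 0.4419 × 12 = 5.302 in².
Directional factor: 1.0 + 0.5 sin^1.5(15°) = 1.066.
F_nw = 0.6 × 90 × 1.066 = 57.56 ksi.
φR_n = 0.75 × 57.56 × 5.302 = 228.9 kip.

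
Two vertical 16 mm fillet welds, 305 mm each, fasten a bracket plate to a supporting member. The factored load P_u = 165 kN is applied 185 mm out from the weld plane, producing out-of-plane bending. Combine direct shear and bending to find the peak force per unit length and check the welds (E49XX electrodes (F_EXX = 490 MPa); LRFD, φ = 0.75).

L_w = 2 × 305 = 610 mm; section modulus (unit throat) S = 2 × L²/6 = 31010 mm².
Direct shear f_v = P/L_w = 165×10³/610 = 270.5 N/mm.
Moment M = P × e = 165×10³ × 185 = 30525000 N·mm; bending f_b = M/S = 984.4 N/mm.
f_max = √(f_v² + f_b²) = √(270.5² + 984.4²) = 1021 N/mm.
φr_n = 0.75 × 0.6 × 490 × (0.707 × 16) = 2494 N/mm → adequate.

f_max ≈ 1020 N/mm; adequate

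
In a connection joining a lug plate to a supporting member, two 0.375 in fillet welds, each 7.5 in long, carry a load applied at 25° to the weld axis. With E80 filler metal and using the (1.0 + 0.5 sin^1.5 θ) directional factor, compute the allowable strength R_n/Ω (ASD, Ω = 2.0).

E80XX → F_EXX = 80 ksi.
t_e = 0.707 × 0.375 = 0.2651 in; A_we = 0.2651 × 15 = 3.977 in².
Directional factor: 1.0 + 0.5 sin^1.5(25°) = 1.137.
F_nw = 0.6 × 80 × 1.137 = 54.59 ksi.
R_n/Ω = (54.59 × 3.977) / 2.0 = 108.6 kips.

R_n/Ω ≈ 109 kips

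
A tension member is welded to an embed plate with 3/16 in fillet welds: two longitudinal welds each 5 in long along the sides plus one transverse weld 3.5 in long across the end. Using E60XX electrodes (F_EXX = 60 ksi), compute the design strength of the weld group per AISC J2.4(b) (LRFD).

t_e = 0.707 × 0.1875 = 0.1326 in.
R_nwl = 0.6 × 60 × 0.1326 × 10 = 47.72 kips (longitudinal, 2 welds).
R_nwt = 0.6 × 60 × 0.1326 × 3.5 = 16.7 kips (transverse, base value).
(i) R_nwl + R_nwt = 64.43 kips; (ii) 0.85 R_nwl + 1.5 R_nwt = 65.62 kips.
R_n = max = 65.62 kips [governs: (ii)]; φR_n = 49.21 kips.

φR_n ≈ 49.2 kips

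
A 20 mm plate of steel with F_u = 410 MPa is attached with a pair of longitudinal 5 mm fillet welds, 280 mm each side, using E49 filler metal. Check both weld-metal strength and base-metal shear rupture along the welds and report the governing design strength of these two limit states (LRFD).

E49XX → F_EXX = 490 MPa.
t_e = 0.707 × 5 = 3.535 mm; L = 560 mm.
Weld metal: φR_n = 0.75 × 0.6 × 490 × 3.535 × 560 × 10⁻³ = 436.5 kN.
Base metal (shear rupture): φR_n = 0.75 × 0.6 × 410 × 20 × 560 × 10⁻³ = 2066 kN.
Governing: weld metal.

φR_n ≈ 437 kN (weld metal governs)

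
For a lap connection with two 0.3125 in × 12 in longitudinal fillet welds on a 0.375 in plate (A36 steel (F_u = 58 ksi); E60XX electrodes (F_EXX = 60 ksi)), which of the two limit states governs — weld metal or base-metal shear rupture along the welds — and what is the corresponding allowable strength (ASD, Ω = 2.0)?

t_e = 0.707 × 0.3125 = 0.2209 in; L = 24 in.
Weld metal: R_n/Ω = (1/2.0) × 0.6 × 60 × 0.2209 × 24 = 95.44 kip.
Base metal (shear rupture): R_n/Ω = (1/2.0) × 0.6 × 58 × 0.375 × 24 = 156.6 kip.
Governing: weld metal.

R_n/Ω ≈ 95.4 kip (weld metal governs)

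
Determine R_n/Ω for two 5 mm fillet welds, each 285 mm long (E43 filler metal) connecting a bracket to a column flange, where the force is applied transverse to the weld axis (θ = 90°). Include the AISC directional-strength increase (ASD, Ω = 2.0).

E43XX → F_EXX = 430 MPa.
t_e = 0.707 × 5 = 3.535 mm; A_we = 3.535 × 570 = 2015 mm².
Directional factor: 1.0 + 0.5 sin^1.5(90°) = 1.5.
F_nw = 0.6 × 430 × 1.5 = 387 MPa.
R_n/Ω = (387 × 2015) / 2.0 × 10⁻³ = 389.9 kN.

R_n/Ω ≈ 390 kN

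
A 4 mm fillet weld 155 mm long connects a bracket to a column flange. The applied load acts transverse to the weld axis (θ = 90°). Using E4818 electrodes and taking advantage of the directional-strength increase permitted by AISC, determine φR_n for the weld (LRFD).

φR_n ≈ 142 kN

E48XX → F_EXX = 480 MPa.
t_e = 0.707 × 4 = 2.828 mm; A_we = 2.828 × 155 = 438.3 mm².
Directional factor: 1.0 + 0.5 sin^1.5(90°) = 1.5.
F_nw = 0.6 × 480 × 1.5 = 432 MPa.
φR_n = 0.75 × 432 × 438.3 × 10⁻³ = 142 kN.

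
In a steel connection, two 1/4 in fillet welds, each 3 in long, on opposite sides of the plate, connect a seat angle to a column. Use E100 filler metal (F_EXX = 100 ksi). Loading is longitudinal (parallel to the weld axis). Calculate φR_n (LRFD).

φR_n ≈ 47.7 kip

Effective throat t_e = 0.707 × 0.25 = 0.1767 in.
Total length L = 6 in; A_we = 0.1767 × 6 = 1.06 in².
F_nw = 0.6 F_EXX = 0.6 × 100 = 60 ksi.
φR_n = 0.75 × 60 × 1.06 = 47.72 kip.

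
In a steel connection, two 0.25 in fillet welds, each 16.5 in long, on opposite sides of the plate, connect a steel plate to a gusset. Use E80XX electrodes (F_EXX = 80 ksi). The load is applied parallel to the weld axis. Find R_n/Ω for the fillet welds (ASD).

R_n/Ω ≈ 140 kips

Effective throat t_e = 0.707 × 0.25 = 0.1767 in.
Total length L = 33 in; A_we = 0.1767 × 33 = 5.833 in².
F_nw = 0.6 F_EXX = 0.6 × 80 = 48 ksi.
R_n = 48 × 5.833 = 280 kips; R_n/Ω = 280/2.0 = 140 kips.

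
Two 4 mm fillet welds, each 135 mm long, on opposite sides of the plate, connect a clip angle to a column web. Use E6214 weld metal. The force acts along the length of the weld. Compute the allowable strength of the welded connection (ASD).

R_n/Ω ≈ 142 kN

E62XX → F_EXX = 620 MPa.
Effective throat t_e = 0.707 × 4 = 2.828 mm.
Total length L = 270 mm; A_we = 2.828 × 270 = 763.6 mm².
F_nw = 0.6 F_EXX = 0.6 × 620 = 372 MPa.
R_n = 372 × 763.6 × 10⁻³ = 284 kN; R_n/Ω = 284/2.0 = 142 kN.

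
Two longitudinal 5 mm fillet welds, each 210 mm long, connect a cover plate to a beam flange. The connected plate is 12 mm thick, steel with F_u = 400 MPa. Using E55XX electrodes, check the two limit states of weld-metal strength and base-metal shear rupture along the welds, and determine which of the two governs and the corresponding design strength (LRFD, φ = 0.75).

E55XX → F_EXX = 550 MPa.
t_e = 0.707 × 5 = 3.535 mm; L = 420 mm.
Weld metal: φR_n = 0.75 × 0.6 × 550 × 3.535 × 420 × 10⁻³ = 367.5 kN.
Base metal (shear rupture): φR_n = 0.75 × 0.6 × 400 × 12 × 420 × 10⁻³ = 907.2 kN.
Governing: weld metal.

φR_n ≈ 367 kN (weld metal governs)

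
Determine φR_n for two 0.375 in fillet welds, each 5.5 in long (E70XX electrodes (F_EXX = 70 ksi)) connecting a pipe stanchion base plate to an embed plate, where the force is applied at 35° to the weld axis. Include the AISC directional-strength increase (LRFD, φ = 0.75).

φR_n ≈ 112 kip

t_e = 0.707 × 0.375 = 0.2651 in; A_we = 0.2651 × 11 = 2.916 in².
Directional factor: 1.0 + 0.5 sin^1.5(35°) = 1.217.
F_nw = 0.6 × 70 × 1.217 = 51.12 ksi.
φR_n = 0.75 × 51.12 × 2.916 = 111.8 kip.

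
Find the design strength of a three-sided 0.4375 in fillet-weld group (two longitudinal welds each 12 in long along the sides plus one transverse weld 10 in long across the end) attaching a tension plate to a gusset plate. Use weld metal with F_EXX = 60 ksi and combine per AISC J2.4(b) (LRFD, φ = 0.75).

φR_n ≈ 296 kips

t_e = 0.707 × 0.4375 = 0.3093 in.
R_nwl = 0.6 × 60 × 0.3093 × 24 = 267.2 kips (longitudinal, 2 welds).
R_nwt = 0.6 × 60 × 0.3093 × 10 = 111.4 kips (transverse, base value).
(i) R_nwl + R_nwt = 378.6 kips; (ii) 0.85 R_nwl + 1.5 R_nwt = 394.2 kips.
R_n = max = 394.2 kips [governs: (ii)]; φR_n = 295.6 kips.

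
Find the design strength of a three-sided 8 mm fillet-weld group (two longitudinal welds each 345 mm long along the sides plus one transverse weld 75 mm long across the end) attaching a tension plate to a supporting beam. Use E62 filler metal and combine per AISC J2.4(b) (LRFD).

E62XX → F_EXX = 620 MPa.
t_e = 0.707 × 8 = 5.656 mm.
R_nwl = 0.6 × 620 × 5.656 × 690 × 10⁻³ = 1452 kN (longitudinal, 2 welds).
R_nwt = 0.6 × 620 × 5.656 × 75 × 10⁻³ = 157.8 kN (transverse, base value).
(i) R_nwl + R_nwt = 1610 kN; (ii) 0.85 R_nwl + 1.5 R_nwt = 1471 kN.
R_n = max = 1610 kN [governs: (i)]; φR_n = 1207 kN.

φR_n ≈ 1210 kN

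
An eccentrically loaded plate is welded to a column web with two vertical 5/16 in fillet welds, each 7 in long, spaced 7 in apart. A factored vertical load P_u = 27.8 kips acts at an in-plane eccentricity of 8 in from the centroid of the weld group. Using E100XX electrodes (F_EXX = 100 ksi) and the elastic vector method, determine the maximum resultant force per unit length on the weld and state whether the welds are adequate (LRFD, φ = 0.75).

f_max ≈ 6.37 kip/in; adequate

Total weld length L_w = 14 in. Treat welds as unit-width lines.
Polar moment about centroid: J = 2[d³/12 + d(b/2)²] = 2[7³/12 + 7×3.5²] = 228.7 in³.
Direct shear f_v = P/L_w = 27.8 / 14 = 1.986 kip/in (vertical).
Torsion M = P·e = 27.8 × 8 = 222.4 kip·in.
Critical point at (x, y) = (3.5, 3.5) from centroid. f_tx = M·y/J = 3.404 kip/in; f_ty = M·x/J = 3.404 kip/in.
Resultant f_max = √[f_tx² + (f_v + f_ty)²] = √[3.404² + (1.986 + 3.404)²] = 6.375 kip/in.
Capacity per unit length: φr_n = 0.75 × 0.6 × 100 × (0.707 × 0.3125) = 9.942 kip/in.
6.375 ≤ 9.942 → adequate.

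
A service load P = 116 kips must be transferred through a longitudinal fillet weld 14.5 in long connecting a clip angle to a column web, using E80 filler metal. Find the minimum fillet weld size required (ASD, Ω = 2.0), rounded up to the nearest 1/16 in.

E80XX → F_EXX = 80 ksi.
Total weld length L = 14.5 in.
Required throat t_e = P × Ω / (0.6 F_EXX × L) = 116 × 2.0 / (0.6 × 80 × 14.5) = 0.3333 in.
Required leg w = t_e / 0.707 = 0.4715 in → use 1/2 in.

w = 1/2 in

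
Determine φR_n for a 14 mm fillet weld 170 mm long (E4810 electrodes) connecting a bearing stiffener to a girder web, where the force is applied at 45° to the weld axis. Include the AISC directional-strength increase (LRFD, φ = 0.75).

φR_n ≈ 472 kN

E48XX → F_EXX = 480 MPa.
t_e = 0.707 × 14 = 9.898 mm; A_we = 9.898 × 170 = 1683 mm².
Directional factor: 1.0 + 0.5 sin^1.5(45°) = 1.297.
F_nw = 0.6 × 480 × 1.297 = 373.6 MPa.
φR_n = 0.75 × 373.6 × 1683 × 10⁻³ = 471.5 kN.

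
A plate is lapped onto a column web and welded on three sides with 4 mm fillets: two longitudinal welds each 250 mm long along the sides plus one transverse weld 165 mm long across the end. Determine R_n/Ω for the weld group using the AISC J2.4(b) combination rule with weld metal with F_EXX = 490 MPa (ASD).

R_n/Ω ≈ 280 kN

t_e = 0.707 × 4 = 2.828 mm.
R_nwl = 0.6 × 490 × 2.828 × 500 × 10⁻³ = 415.7 kN (longitudinal, 2 welds).
R_nwt = 0.6 × 490 × 2.828 × 165 × 10⁻³ = 137.2 kN (transverse, base value).
(i) R_nwl + R_nwt = 552.9 kN; (ii) 0.85 R_nwl + 1.5 R_nwt = 559.1 kN.
R_n = max = 559.1 kN [governs: (ii)]; R_n/Ω = 279.6 kN.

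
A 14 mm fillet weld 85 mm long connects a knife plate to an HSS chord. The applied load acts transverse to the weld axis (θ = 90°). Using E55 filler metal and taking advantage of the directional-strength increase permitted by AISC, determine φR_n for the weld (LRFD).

E55XX → F_EXX = 550 MPa.
t_e = 0.707 × 14 = 9.898 mm; A_we = 9.898 × 85 = 841.3 mm².
Directional factor: 1.0 + 0.5 sin^1.5(90°) = 1.5.
F_nw = 0.6 × 550 × 1.5 = 495 MPa.
φR_n = 0.75 × 495 × 841.3 × 10⁻³ = 312.3 kN.

φR_n ≈ 312 kN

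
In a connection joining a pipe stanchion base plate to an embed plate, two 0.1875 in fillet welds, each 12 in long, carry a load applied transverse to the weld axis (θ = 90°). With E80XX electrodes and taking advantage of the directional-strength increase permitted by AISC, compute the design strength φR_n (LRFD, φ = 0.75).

E80XX → F_EXX = 80 ksi.
t_e = 0.707 × 0.1875 = 0.1326 in; A_we = 0.1326 × 24 = 3.181 in².
Directional factor: 1.0 + 0.5 sin^1.5(90°) = 1.5.
F_nw = 0.6 × 80 × 1.5 = 72 ksi.
φR_n = 0.75 × 72 × 3.181 = 171.8 kip.

φR_n ≈ 172 kip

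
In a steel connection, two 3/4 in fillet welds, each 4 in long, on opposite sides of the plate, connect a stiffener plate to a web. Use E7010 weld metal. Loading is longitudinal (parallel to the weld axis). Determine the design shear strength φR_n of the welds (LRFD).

E70XX → F_EXX = 70 ksi.
Effective throat t_e = 0.707 × 0.75 = 0.5302 in.
Total length L = 8 in; A_we = 0.5302 × 8 = 4.242 in².
F_nw = 0.6 F_EXX = 0.6 × 70 = 42 ksi.
φR_n = 0.75 × 42 × 4.242 = 133.6 kip.

φR_n ≈ 134 kip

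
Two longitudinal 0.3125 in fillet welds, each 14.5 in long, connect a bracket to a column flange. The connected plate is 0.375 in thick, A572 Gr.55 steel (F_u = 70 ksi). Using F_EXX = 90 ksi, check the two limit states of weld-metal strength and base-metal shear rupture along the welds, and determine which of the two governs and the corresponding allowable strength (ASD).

R_n/Ω ≈ 173 kips (weld metal governs)

t_e = 0.707 × 0.3125 = 0.2209 in; L = 29 in.
Weld metal: R_n/Ω = (1/2.0) × 0.6 × 90 × 0.2209 × 29 = 173 kips.
Base metal (shear rupture): R_n/Ω = (1/2.0) × 0.6 × 70 × 0.375 × 29 = 228.4 kips.
Governing: weld metal.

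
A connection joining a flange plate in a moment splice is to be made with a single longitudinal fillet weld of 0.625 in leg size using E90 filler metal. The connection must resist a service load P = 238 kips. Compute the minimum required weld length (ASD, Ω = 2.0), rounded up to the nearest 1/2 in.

L = 20 in

E90XX → F_EXX = 90 ksi.
Throat t_e = 0.707 × 0.625 = 0.4419 in.
r_n/Ω = (0.6 × 90 × 0.4419) / 2.0 = 11.93 kip/in.
L_req = P / (r_n/Ω) = 238 / 11.93 = 19.95 in total.
Round up → use L = 20 in.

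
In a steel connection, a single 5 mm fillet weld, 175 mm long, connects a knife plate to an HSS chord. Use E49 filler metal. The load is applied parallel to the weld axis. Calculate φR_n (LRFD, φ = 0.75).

φR_n ≈ 136 kN

E49XX → F_EXX = 490 MPa.
Effective throat t_e = 0.707 × 5 = 3.535 mm.
Total length L = 175 mm; A_we = 3.535 × 175 = 618.6 mm².
F_nw = 0.6 F_EXX = 0.6 × 490 = 294 MPa.
φR_n = 0.75 × 294 × 618.6 × 10⁻³ = 136.4 kN.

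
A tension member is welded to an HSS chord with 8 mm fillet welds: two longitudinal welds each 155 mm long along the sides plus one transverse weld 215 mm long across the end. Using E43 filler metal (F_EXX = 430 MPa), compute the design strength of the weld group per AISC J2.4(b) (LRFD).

φR_n ≈ 641 kN

t_e = 0.707 × 8 = 5.656 mm.
R_nwl = 0.6 × 430 × 5.656 × 310 × 10⁻³ = 452.4 kN (longitudinal, 2 welds).
R_nwt = 0.6 × 430 × 5.656 × 215 × 10⁻³ = 313.7 kN (transverse, base value).
(i) R_nwl + R_nwt = 766.1 kN; (ii) 0.85 R_nwl + 1.5 R_nwt = 855.1 kN.
R_n = max = 855.1 kN [governs: (ii)]; φR_n = 641.3 kN.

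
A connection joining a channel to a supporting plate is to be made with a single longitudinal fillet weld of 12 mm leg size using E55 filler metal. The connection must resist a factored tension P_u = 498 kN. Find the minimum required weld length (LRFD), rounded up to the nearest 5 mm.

E55XX → F_EXX = 550 MPa.
Throat t_e = 0.707 × 12 = 8.484 mm.
φr_n = 0.75 × 0.6 × 550 × 8.484 × 10⁻³ = 2.1 kN/mm.
L_req = P_u / φr_n = 498 / 2.1 = 237.2 mm total.
Round up → use L = 240 mm.

L = 240 mm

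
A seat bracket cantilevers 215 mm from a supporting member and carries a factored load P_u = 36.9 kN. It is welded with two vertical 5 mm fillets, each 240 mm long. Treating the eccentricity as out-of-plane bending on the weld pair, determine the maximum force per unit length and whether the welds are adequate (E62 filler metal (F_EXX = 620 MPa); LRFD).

f_max ≈ 420 N/mm; adequate

L_w = 2 × 240 = 480 mm; section modulus (unit throat) S = 2 × L²/6 = 19200 mm².
Direct shear f_v = P/L_w = 36.9×10³/480 = 76.88 N/mm.
Moment M = P × e = 36.9×10³ × 215 = 7933500 N·mm; bending f_b = M/S = 413.2 N/mm.
f_max = √(f_v² + f_b²) = √(76.88² + 413.2²) = 420.3 N/mm.
φr_n = 0.75 × 0.6 × 620 × (0.707 × 5) = 986.3 N/mm → adequate.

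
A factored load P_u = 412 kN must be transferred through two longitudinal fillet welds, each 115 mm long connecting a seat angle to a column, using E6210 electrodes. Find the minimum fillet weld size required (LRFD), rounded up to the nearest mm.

w = 10 mm

E62XX → F_EXX = 620 MPa.
Total weld length L = 230 mm.
Required throat t_e = P_u / (φ × 0.6 F_EXX × L) = 412 / (0.75 × 0.6 × 620 × 230 × 10⁻³) = 6.42 mm.
Required leg w = t_e / 0.707 = 9.081 mm → use 10 mm.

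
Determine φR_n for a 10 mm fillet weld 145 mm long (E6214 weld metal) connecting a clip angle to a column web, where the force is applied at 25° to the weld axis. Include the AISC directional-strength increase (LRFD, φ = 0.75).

E62XX → F_EXX = 620 MPa.
t_e = 0.707 × 10 = 7.07 mm; A_we = 7.07 × 145 = 1025 mm².
Directional factor: 1.0 + 0.5 sin^1.5(25°) = 1.137.
F_nw = 0.6 × 620 × 1.137 = 423.1 MPa.
φR_n = 0.75 × 423.1 × 1025 × 10⁻³ = 325.3 kN.

φR_n ≈ 325 kN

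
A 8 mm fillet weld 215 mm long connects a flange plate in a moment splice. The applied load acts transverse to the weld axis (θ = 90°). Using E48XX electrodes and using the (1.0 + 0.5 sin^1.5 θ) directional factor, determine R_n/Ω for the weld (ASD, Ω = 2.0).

E48XX → F_EXX = 480 MPa.
t_e = 0.707 × 8 = 5.656 mm; A_we = 5.656 × 215 = 1216 mm².
Directional factor: 1.0 + 0.5 sin^1.5(90°) = 1.5.
F_nw = 0.6 × 480 × 1.5 = 432 MPa.
R_n/Ω = (432 × 1216) / 2.0 × 10⁻³ = 262.7 kN.

R_n/Ω ≈ 263 kN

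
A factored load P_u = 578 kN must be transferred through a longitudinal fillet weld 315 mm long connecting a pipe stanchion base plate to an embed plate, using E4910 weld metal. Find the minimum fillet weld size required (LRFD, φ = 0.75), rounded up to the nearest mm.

E49XX → F_EXX = 490 MPa.
Total weld length L = 315 mm.
Required throat t_e = P_u / (φ × 0.6 F_EXX × L) = 578 / (0.75 × 0.6 × 490 × 315 × 10⁻³) = 8.322 mm.
Required leg w = t_e / 0.707 = 11.77 mm → use 12 mm.

w = 12 mm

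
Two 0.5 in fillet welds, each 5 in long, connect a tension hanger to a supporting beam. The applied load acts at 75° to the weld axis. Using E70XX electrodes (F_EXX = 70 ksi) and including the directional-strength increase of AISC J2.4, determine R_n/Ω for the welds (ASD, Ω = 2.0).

t_e = 0.707 × 0.5 = 0.3535 in; A_we = 0.3535 × 10 = 3.535 in².
Directional factor: 1.0 + 0.5 sin^1.5(75°) = 1.475.
F_nw = 0.6 × 70 × 1.475 = 61.94 ksi.
R_n/Ω = (61.94 × 3.535) / 2.0 = 109.5 kip.

R_n/Ω ≈ 109 kip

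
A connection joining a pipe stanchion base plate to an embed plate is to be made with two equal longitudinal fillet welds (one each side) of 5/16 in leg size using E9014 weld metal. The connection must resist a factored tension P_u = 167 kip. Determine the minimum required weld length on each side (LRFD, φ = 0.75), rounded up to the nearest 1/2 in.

E90XX → F_EXX = 90 ksi.
Throat t_e = 0.707 × 0.3125 = 0.2209 in.
φr_n = 0.75 × 0.6 × 90 × 0.2209 = 8.948 kip/in.
L_req = P_u / φr_n = 167 / 8.948 = 18.66 in total.
Per side: 18.66 / 2 = 9.332 in.
Round up → use L = 9.5 in on each side.

L = 9.5 in on each side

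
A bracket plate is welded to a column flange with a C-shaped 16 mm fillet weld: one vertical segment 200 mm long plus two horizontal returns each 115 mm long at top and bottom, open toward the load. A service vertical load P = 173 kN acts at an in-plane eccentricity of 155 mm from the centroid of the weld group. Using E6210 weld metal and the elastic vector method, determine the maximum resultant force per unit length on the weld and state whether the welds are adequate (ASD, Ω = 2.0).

f_max ≈ 1280 N/mm; adequate

E62XX → F_EXX = 620 MPa.
Total weld length L_w = 430 mm. Treat welds as unit-width lines.
Centroid: x̄ = 2×115×57.5 / 430 = 30.76 mm from the vertical weld.
Polar moment about centroid: J = I_x + I_y = [200³/12 + 2×115×100²] + [200×30.76² + 2(115³/12 + 115×26.74²)] = 3574000 mm³.
Direct shear f_v = P/L_w = 173×10³ / 430 = 402.3 N/mm (vertical).
Torsion M = P·e = 173×10³ × 155 = 26815000 N·mm.
Critical point at (x, y) = (84.24, 100) from centroid. f_tx = M·y/J = 750.3 N/mm; f_ty = M·x/J = 632.1 N/mm.
Resultant f_max = √[f_tx² + (f_v + f_ty)²] = √[750.3² + (402.3 + 632.1)²] = 1278 N/mm.
Capacity per unit length: r_n/Ω = (1/2.0) × 0.6 × 620 × (0.707 × 16) = 2104 N/mm.
1278 ≤ 2104 → adequate.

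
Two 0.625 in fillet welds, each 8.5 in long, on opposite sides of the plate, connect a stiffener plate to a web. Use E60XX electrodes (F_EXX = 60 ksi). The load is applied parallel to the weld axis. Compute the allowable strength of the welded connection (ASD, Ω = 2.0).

R_n/Ω ≈ 135 kips

Effective throat t_e = 0.707 × 0.625 = 0.4419 in.
Total length L = 17 in; A_we = 0.4419 × 17 = 7.512 in².
F_nw = 0.6 F_EXX = 0.6 × 60 = 36 ksi.
R_n = 36 × 7.512 = 270.4 kips; R_n/Ω = 270.4/2.0 = 135.2 kips.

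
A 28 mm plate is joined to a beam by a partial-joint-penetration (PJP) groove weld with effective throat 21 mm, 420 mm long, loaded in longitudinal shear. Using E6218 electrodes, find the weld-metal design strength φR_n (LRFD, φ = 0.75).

φR_n ≈ 2460 kN

E62XX → F_EXX = 620 MPa.
Effective throat (given) t_e = 21 mm.
A_we = 21 × 420 = 8820 mm².
F_nw = 0.6 F_EXX = 372 MPa.
φR_n = 0.75 × 372 × 8820 × 10⁻³ = 2461 kN.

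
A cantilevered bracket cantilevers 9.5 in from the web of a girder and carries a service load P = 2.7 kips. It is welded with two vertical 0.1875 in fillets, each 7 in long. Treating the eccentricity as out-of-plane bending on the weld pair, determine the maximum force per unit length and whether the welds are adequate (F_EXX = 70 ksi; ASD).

L_w = 2 × 7 = 14 in; section modulus (unit throat) S = 2 × L²/6 = 16.33 in².
Direct shear f_v = P/L_w = 2.7/14 = 0.1929 kip/in.
Moment M = P × e = 2.7 × 9.5 = 25.65 kip·in; bending f_b = M/S = 1.57 kip/in.
f_max = √(f_v² + f_b²) = √(0.1929² + 1.57²) = 1.582 kip/in.
r_n/Ω = (1/2.0) × 0.6 × 70 × (0.707 × 0.1875) = 2.784 kip/in → adequate.

f_max ≈ 1.58 kip/in; adequate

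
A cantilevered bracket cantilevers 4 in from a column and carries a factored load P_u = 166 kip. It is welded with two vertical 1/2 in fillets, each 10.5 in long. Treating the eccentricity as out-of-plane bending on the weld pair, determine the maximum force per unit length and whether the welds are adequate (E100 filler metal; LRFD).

f_max ≈ 19.7 kip/in; NOT adequate

E100XX → F_EXX = 100 ksi.
L_w = 2 × 10.5 = 21 in; section modulus (unit throat) S = 2 × L²/6 = 36.75 in².
Direct shear f_v = P/L_w = 166/21 = 7.905 kip/in.
Moment M = P × e = 166 × 4 = 664 kip·in; bending f_b = M/S = 18.07 kip/in.
f_max = √(f_v² + f_b²) = √(7.905² + 18.07²) = 19.72 kip/in.
φr_n = 0.75 × 0.6 × 100 × (0.707 × 0.5) = 15.91 kip/in → NOT adequate.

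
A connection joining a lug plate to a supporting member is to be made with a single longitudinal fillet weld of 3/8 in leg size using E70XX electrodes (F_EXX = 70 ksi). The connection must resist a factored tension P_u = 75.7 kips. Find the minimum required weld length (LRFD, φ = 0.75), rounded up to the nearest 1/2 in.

L = 9.5 in

Throat t_e = 0.707 × 0.375 = 0.2651 in.
φr_n = 0.75 × 0.6 × 70 × 0.2651 = 8.351 kips/in.
L_req = P_u / φr_n = 75.7 / 8.351 = 9.064 in total.
Round up → use L = 9.5 in.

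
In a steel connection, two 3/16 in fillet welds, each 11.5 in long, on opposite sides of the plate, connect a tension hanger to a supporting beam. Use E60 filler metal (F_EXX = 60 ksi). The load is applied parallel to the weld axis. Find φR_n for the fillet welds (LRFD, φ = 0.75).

Effective throat t_e = 0.707 × 0.1875 = 0.1326 in.
Total length L = 23 in; A_we = 0.1326 × 23 = 3.049 in².
F_nw = 0.6 F_EXX = 0.6 × 60 = 36 ksi.
φR_n = 0.75 × 36 × 3.049 = 82.32 kip.

φR_n ≈ 82.3 kip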